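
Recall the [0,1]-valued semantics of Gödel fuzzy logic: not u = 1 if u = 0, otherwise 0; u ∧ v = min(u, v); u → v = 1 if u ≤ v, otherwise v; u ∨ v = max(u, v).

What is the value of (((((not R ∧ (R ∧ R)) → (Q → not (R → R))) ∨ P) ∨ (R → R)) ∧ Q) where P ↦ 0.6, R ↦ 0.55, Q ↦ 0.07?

not R: Gödel ¬ of 0.55 = 0 (operand ≠ 0)
(R ∧ R) = min(0.55, 0.55) = 0.55
(not R ∧ (R ∧ R)) = min(0, 0.55) = 0
(R → R): 0.55 ≤ 0.55, so result = 1
not (R → R): Gödel ¬ of 1 = 0 (operand ≠ 0)
(Q → not (R → R)): 0.07 > 0, so result = 0
((not R ∧ (R ∧ R)) → (Q → not (R → R))): 0 ≤ 0, so result = 1
(((not R ∧ (R ∧ R)) → (Q → not (R → R))) ∨ P) = max(1, 0.6) = 1
(R → R): 0.55 ≤ 0.55, so result = 1
((((not R ∧ (R ∧ R)) → (Q → not (R → R))) ∨ P) ∨ (R → R)) = max(1, 1) = 1
(((((not R ∧ (R ∧ R)) → (Q → not (R → R))) ∨ P) ∨ (R → R)) ∧ Q) = min(1, 0.07) = 0.07

0.07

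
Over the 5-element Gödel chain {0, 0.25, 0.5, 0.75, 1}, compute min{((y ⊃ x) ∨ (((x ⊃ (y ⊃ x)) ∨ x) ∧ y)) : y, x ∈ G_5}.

0.25

The minimum is attained at y = 0.25, x = 0:
  (y ⊃ x): 0.25 > 0, so result = 0
  (y ⊃ x): 0.25 > 0, so result = 0
  (x ⊃ (y ⊃ x)): 0 ≤ 0, so result = 1
  ((x ⊃ (y ⊃ x)) ∨ x) = max(1, 0) = 1
  (((x ⊃ (y ⊃ x)) ∨ x) ∧ y) = min(1, 0.25) = 0.25
  ((y ⊃ x) ∨ (((x ⊃ (y ⊃ x)) ∨ x) ∧ y)) = max(0, 0.25) = 0.25
Checking all 25 assignments confirms none give a value below 0.25.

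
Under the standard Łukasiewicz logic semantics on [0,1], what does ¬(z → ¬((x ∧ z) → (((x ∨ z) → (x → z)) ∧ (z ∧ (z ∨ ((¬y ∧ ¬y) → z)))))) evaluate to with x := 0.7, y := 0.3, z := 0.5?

0.50

(x ∧ z) = min(0.7, 0.5) = 0.5
(x ∨ z) = max(0.7, 0.5) = 0.7
(x → z): min(1, 1 − 0.7 + 0.5) = 0.8
((x ∨ z) → (x → z)): min(1, 1 − 0.7 + 0.8) = 1
¬y: Łukasiewicz ¬ gives 1 − 0.3 = 0.7
¬y: Łukasiewicz ¬ gives 1 − 0.3 = 0.7
(¬y ∧ ¬y) = min(0.7, 0.7) = 0.7
((¬y ∧ ¬y) → z): min(1, 1 − 0.7 + 0.5) = 0.8
(z ∨ ((¬y ∧ ¬y) → z)) = max(0.5, 0.8) = 0.8
(z ∧ (z ∨ ((¬y ∧ ¬y) → z))) = min(0.5, 0.8) = 0.5
(((x ∨ z) → (x → z)) ∧ (z ∧ (z ∨ ((¬y ∧ ¬y) → z)))) = min(1, 0.5) = 0.5
((x ∧ z) → (((x ∨ z) → (x → z)) ∧ (z ∧ (z ∨ ((¬y ∧ ¬y) → z))))): min(1, 1 − 0.5 + 0.5) = 1
¬((x ∧ z) → (((x ∨ z) → (x → z)) ∧ (z ∧ (z ∨ ((¬y ∧ ¬y) → z))))): Łukasiewicz ¬ gives 1 − 1 = 0
(z → ¬((x ∧ z) → (((x ∨ z) → (x → z)) ∧ (z ∧ (z ∨ ((¬y ∧ ¬y) → z)))))): min(1, 1 − 0.5 + 0) = 0.5
¬(z → ¬((x ∧ z) → (((x ∨ z) → (x → z)) ∧ (z ∧ (z ∨ ((¬y ∧ ¬y) → z)))))): Łukasiewicz ¬ gives 1 − 0.5 = 0.5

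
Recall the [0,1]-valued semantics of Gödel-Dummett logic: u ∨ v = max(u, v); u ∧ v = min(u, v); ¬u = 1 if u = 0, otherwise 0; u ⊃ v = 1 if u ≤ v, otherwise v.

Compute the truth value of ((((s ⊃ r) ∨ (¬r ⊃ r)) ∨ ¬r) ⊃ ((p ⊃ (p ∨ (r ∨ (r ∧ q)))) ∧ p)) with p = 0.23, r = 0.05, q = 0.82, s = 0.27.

(s ⊃ r): 0.27 > 0.05, so result = 0.05
¬r: Gödel ¬ of 0.05 = 0 (operand ≠ 0)
(¬r ⊃ r): 0 ≤ 0.05, so result = 1
((s ⊃ r) ∨ (¬r ⊃ r)) = max(0.05, 1) = 1
¬r: Gödel ¬ of 0.05 = 0 (operand ≠ 0)
(((s ⊃ r) ∨ (¬r ⊃ r)) ∨ ¬r) = max(1, 0) = 1
(r ∧ q) = min(0.05, 0.82) = 0.05
(r ∨ (r ∧ q)) = max(0.05, 0.05) = 0.05
(p ∨ (r ∨ (r ∧ q))) = max(0.23, 0.05) = 0.23
(p ⊃ (p ∨ (r ∨ (r ∧ q)))): 0.23 ≤ 0.23, so result = 1
((p ⊃ (p ∨ (r ∨ (r ∧ q)))) ∧ p) = min(1, 0.23) = 0.23
((((s ⊃ r) ∨ (¬r ⊃ r)) ∨ ¬r) ⊃ ((p ⊃ (p ∨ (r ∨ (r ∧ q)))) ∧ p)): 1 > 0.23, so result = 0.23

0.23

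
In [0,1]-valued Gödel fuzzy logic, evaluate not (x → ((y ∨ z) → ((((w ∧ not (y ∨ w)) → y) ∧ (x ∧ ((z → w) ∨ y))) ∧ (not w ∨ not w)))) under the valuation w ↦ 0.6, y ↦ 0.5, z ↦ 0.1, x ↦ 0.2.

1.00

(y ∨ z) = max(0.5, 0.1) = 0.5
(y ∨ w) = max(0.5, 0.6) = 0.6
not (y ∨ w): Gödel ¬ of 0.6 = 0 (operand ≠ 0)
(w ∧ not (y ∨ w)) = min(0.6, 0) = 0
((w ∧ not (y ∨ w)) → y): 0 ≤ 0.5, so result = 1
(z → w): 0.1 ≤ 0.6, so result = 1
((z → w) ∨ y) = max(1, 0.5) = 1
(x ∧ ((z → w) ∨ y)) = min(0.2, 1) = 0.2
(((w ∧ not (y ∨ w)) → y) ∧ (x ∧ ((z → w) ∨ y))) = min(1, 0.2) = 0.2
not w: Gödel ¬ of 0.6 = 0 (operand ≠ 0)
not w: Gödel ¬ of 0.6 = 0 (operand ≠ 0)
(not w ∨ not w) = max(0, 0) = 0
((((w ∧ not (y ∨ w)) → y) ∧ (x ∧ ((z → w) ∨ y))) ∧ (not w ∨ not w)) = min(0.2, 0) = 0
((y ∨ z) → ((((w ∧ not (y ∨ w)) → y) ∧ (x ∧ ((z → w) ∨ y))) ∧ (not w ∨ not w))): 0.5 > 0, so result = 0
(x → ((y ∨ z) → ((((w ∧ not (y ∨ w)) → y) ∧ (x ∧ ((z → w) ∨ y))) ∧ (not w ∨ not w)))): 0.2 > 0, so result = 0
not (x → ((y ∨ z) → ((((w ∧ not (y ∨ w)) → y) ∧ (x ∧ ((z → w) ∨ y))) ∧ (not w ∨ not w)))): Gödel ¬ of 0 = 1 (operand is 0)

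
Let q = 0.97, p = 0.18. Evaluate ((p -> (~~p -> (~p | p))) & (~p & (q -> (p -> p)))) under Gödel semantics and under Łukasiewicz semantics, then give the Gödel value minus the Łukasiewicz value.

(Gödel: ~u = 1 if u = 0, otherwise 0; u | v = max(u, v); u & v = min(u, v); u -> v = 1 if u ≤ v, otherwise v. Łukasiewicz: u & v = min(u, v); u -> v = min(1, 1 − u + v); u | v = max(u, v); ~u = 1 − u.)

Gödel evaluation:
  ~p: Gödel ¬ of 0.18 = 0 (operand ≠ 0)
  ~~p: Gödel ¬ of 0 = 1 (operand is 0)
  ~p: Gödel ¬ of 0.18 = 0 (operand ≠ 0)
  (~p | p) = max(0, 0.18) = 0.18
  (~~p -> (~p | p)): 1 > 0.18, so result = 0.18
  (p -> (~~p -> (~p | p))): 0.18 ≤ 0.18, so result = 1
  ~p: Gödel ¬ of 0.18 = 0 (operand ≠ 0)
  (p -> p): 0.18 ≤ 0.18, so result = 1
  (q -> (p -> p)): 0.97 ≤ 1, so result = 1
  (~p & (q -> (p -> p))) = min(0, 1) = 0
  ((p -> (~~p -> (~p | p))) & (~p & (q -> (p -> p)))) = min(1, 0) = 0
  Gödel value = 0
Łukasiewicz evaluation:
  ~p: Łukasiewicz ¬ gives 1 − 0.18 = 0.82
  ~~p: Łukasiewicz ¬ gives 1 − 0.82 = 0.18
  ~p: Łukasiewicz ¬ gives 1 − 0.18 = 0.82
  (~p | p) = max(0.82, 0.18) = 0.82
  (~~p -> (~p | p)): min(1, 1 − 0.18 + 0.82) = 1
  (p -> (~~p -> (~p | p))): min(1, 1 − 0.18 + 1) = 1
  ~p: Łukasiewicz ¬ gives 1 − 0.18 = 0.82
  (p -> p): min(1, 1 − 0.18 + 0.18) = 1
  (q -> (p -> p)): min(1, 1 − 0.97 + 1) = 1
  (~p & (q -> (p -> p))) = min(0.82, 1) = 0.82
  ((p -> (~~p -> (~p | p))) & (~p & (q -> (p -> p)))) = min(1, 0.82) = 0.82
  Łukasiewicz value = 0.82
Difference: 0 − 0.82 = -0.82

-0.82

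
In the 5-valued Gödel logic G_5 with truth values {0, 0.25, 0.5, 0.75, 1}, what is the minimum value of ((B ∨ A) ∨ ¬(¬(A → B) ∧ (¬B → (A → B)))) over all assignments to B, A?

1.00

Every assignment gives 1. For instance at B = 0, A = 0:
  (B ∨ A) = max(0, 0) = 0
  (A → B): 0 ≤ 0, so result = 1
  ¬(A → B): Gödel ¬ of 1 = 0 (operand ≠ 0)
  ¬B: Gödel ¬ of 0 = 1 (operand is 0)
  (A → B): 0 ≤ 0, so result = 1
  (¬B → (A → B)): 1 ≤ 1, so result = 1
  (¬(A → B) ∧ (¬B → (A → B))) = min(0, 1) = 0
  ¬(¬(A → B) ∧ (¬B → (A → B))): Gödel ¬ of 0 = 1 (operand is 0)
  ((B ∨ A) ∨ ¬(¬(A → B) ∧ (¬B → (A → B)))) = max(0, 1) = 1
All 25 assignments give value 1 — the formula is a G_5-tautology.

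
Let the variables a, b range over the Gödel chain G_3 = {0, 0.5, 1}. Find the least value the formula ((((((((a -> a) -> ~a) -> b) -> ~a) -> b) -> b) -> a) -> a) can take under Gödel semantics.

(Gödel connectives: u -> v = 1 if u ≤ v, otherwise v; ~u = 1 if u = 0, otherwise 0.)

0.50

The minimum is attained at a = 0.5, b = 0:
  (a -> a): 0.5 ≤ 0.5, so result = 1
  ~a: Gödel ¬ of 0.5 = 0 (operand ≠ 0)
  ((a -> a) -> ~a): 1 > 0, so result = 0
  (((a -> a) -> ~a) -> b): 0 ≤ 0, so result = 1
  ~a: Gödel ¬ of 0.5 = 0 (operand ≠ 0)
  ((((a -> a) -> ~a) -> b) -> ~a): 1 > 0, so result = 0
  (((((a -> a) -> ~a) -> b) -> ~a) -> b): 0 ≤ 0, so result = 1
  ((((((a -> a) -> ~a) -> b) -> ~a) -> b) -> b): 1 > 0, so result = 0
  (((((((a -> a) -> ~a) -> b) -> ~a) -> b) -> b) -> a): 0 ≤ 0.5, so result = 1
  ((((((((a -> a) -> ~a) -> b) -> ~a) -> b) -> b) -> a) -> a): 1 > 0.5, so result = 0.5
Checking all 9 assignments confirms none give a value below 0.50.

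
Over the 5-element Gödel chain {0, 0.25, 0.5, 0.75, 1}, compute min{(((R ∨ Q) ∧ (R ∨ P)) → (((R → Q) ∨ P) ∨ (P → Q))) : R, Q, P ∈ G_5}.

The minimum is attained at R = 0.5, Q = 0, P = 0.25:
  (R ∨ Q) = max(0.5, 0) = 0.5
  (R ∨ P) = max(0.5, 0.25) = 0.5
  ((R ∨ Q) ∧ (R ∨ P)) = min(0.5, 0.5) = 0.5
  (R → Q): 0.5 > 0, so result = 0
  ((R → Q) ∨ P) = max(0, 0.25) = 0.25
  (P → Q): 0.25 > 0, so result = 0
  (((R → Q) ∨ P) ∨ (P → Q)) = max(0.25, 0) = 0.25
  (((R ∨ Q) ∧ (R ∨ P)) → (((R → Q) ∨ P) ∨ (P → Q))): 0.5 > 0.25, so result = 0.25
Checking all 125 assignments confirms none give a value below 0.25.

0.25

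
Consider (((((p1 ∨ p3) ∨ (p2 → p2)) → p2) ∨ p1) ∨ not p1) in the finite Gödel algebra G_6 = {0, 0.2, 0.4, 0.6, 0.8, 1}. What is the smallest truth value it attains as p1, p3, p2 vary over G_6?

0.20

The minimum is attained at p1 = 0.2, p3 = 0, p2 = 0:
  (p1 ∨ p3) = max(0.2, 0) = 0.2
  (p2 → p2): 0 ≤ 0, so result = 1
  ((p1 ∨ p3) ∨ (p2 → p2)) = max(0.2, 1) = 1
  (((p1 ∨ p3) ∨ (p2 → p2)) → p2): 1 > 0, so result = 0
  ((((p1 ∨ p3) ∨ (p2 → p2)) → p2) ∨ p1) = max(0, 0.2) = 0.2
  not p1: Gödel ¬ of 0.2 = 0 (operand ≠ 0)
  (((((p1 ∨ p3) ∨ (p2 → p2)) → p2) ∨ p1) ∨ not p1) = max(0.2, 0) = 0.2
Checking all 216 assignments confirms none give a value below 0.20.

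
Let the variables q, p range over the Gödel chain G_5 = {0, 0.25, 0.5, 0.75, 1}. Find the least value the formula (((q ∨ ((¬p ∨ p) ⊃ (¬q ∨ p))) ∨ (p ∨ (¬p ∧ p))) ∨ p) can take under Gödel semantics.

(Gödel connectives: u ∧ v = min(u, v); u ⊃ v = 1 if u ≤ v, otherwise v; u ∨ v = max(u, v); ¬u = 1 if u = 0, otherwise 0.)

0.25

The minimum is attained at q = 0.25, p = 0:
  ¬p: Gödel ¬ of 0 = 1 (operand is 0)
  (¬p ∨ p) = max(1, 0) = 1
  ¬q: Gödel ¬ of 0.25 = 0 (operand ≠ 0)
  (¬q ∨ p) = max(0, 0) = 0
  ((¬p ∨ p) ⊃ (¬q ∨ p)): 1 > 0, so result = 0
  (q ∨ ((¬p ∨ p) ⊃ (¬q ∨ p))) = max(0.25, 0) = 0.25
  ¬p: Gödel ¬ of 0 = 1 (operand is 0)
  (¬p ∧ p) = min(1, 0) = 0
  (p ∨ (¬p ∧ p)) = max(0, 0) = 0
  ((q ∨ ((¬p ∨ p) ⊃ (¬q ∨ p))) ∨ (p ∨ (¬p ∧ p))) = max(0.25, 0) = 0.25
  (((q ∨ ((¬p ∨ p) ⊃ (¬q ∨ p))) ∨ (p ∨ (¬p ∧ p))) ∨ p) = max(0.25, 0) = 0.25
Checking all 25 assignments confirms none give a value below 0.25.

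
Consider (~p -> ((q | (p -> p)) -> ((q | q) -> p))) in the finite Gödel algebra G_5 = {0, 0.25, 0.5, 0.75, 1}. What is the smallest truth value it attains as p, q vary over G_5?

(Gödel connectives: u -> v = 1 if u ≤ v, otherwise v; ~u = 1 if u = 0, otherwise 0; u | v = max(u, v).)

0.00

The minimum is attained at p = 0, q = 0.25:
  ~p: Gödel ¬ of 0 = 1 (operand is 0)
  (p -> p): 0 ≤ 0, so result = 1
  (q | (p -> p)) = max(0.25, 1) = 1
  (q | q) = max(0.25, 0.25) = 0.25
  ((q | q) -> p): 0.25 > 0, so result = 0
  ((q | (p -> p)) -> ((q | q) -> p)): 1 > 0, so result = 0
  (~p -> ((q | (p -> p)) -> ((q | q) -> p))): 1 > 0, so result = 0
Checking all 25 assignments confirms none give a value below 0.00.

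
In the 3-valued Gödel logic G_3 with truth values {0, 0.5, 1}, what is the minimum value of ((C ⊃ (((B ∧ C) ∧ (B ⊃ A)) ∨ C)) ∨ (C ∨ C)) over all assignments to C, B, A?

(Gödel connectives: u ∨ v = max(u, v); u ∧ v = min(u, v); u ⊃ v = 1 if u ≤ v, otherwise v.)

1.00

Every assignment gives 1. For instance at C = 0, B = 0, A = 0:
  (B ∧ C) = min(0, 0) = 0
  (B ⊃ A): 0 ≤ 0, so result = 1
  ((B ∧ C) ∧ (B ⊃ A)) = min(0, 1) = 0
  (((B ∧ C) ∧ (B ⊃ A)) ∨ C) = max(0, 0) = 0
  (C ⊃ (((B ∧ C) ∧ (B ⊃ A)) ∨ C)): 0 ≤ 0, so result = 1
  (C ∨ C) = max(0, 0) = 0
  ((C ⊃ (((B ∧ C) ∧ (B ⊃ A)) ∨ C)) ∨ (C ∨ C)) = max(1, 0) = 1
All 27 assignments give value 1 — the formula is a G_3-tautology.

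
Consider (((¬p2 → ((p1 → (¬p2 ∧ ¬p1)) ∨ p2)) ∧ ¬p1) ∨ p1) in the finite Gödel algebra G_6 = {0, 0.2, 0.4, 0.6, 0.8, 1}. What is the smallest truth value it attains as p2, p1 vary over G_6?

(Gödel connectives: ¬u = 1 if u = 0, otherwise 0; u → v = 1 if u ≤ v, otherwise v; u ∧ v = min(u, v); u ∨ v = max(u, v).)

The minimum is attained at p2 = 0, p1 = 0.2:
  ¬p2: Gödel ¬ of 0 = 1 (operand is 0)
  ¬p2: Gödel ¬ of 0 = 1 (operand is 0)
  ¬p1: Gödel ¬ of 0.2 = 0 (operand ≠ 0)
  (¬p2 ∧ ¬p1) = min(1, 0) = 0
  (p1 → (¬p2 ∧ ¬p1)): 0.2 > 0, so result = 0
  ((p1 → (¬p2 ∧ ¬p1)) ∨ p2) = max(0, 0) = 0
  (¬p2 → ((p1 → (¬p2 ∧ ¬p1)) ∨ p2)): 1 > 0, so result = 0
  ¬p1: Gödel ¬ of 0.2 = 0 (operand ≠ 0)
  ((¬p2 → ((p1 → (¬p2 ∧ ¬p1)) ∨ p2)) ∧ ¬p1) = min(0, 0) = 0
  (((¬p2 → ((p1 → (¬p2 ∧ ¬p1)) ∨ p2)) ∧ ¬p1) ∨ p1) = max(0, 0.2) = 0.2
Checking all 36 assignments confirms none give a value below 0.20.

0.20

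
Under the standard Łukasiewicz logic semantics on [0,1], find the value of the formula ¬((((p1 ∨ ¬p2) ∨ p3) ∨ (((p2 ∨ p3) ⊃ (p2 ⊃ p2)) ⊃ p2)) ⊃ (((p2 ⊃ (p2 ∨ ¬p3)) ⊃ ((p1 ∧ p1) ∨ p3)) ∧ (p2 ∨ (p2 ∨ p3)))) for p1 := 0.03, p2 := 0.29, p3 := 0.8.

¬p2: Łukasiewicz ¬ gives 1 − 0.29 = 0.71
(p1 ∨ ¬p2) = max(0.03, 0.71) = 0.71
((p1 ∨ ¬p2) ∨ p3) = max(0.71, 0.8) = 0.8
(p2 ∨ p3) = max(0.29, 0.8) = 0.8
(p2 ⊃ p2): min(1, 1 − 0.29 + 0.29) = 1
((p2 ∨ p3) ⊃ (p2 ⊃ p2)): min(1, 1 − 0.8 + 1) = 1
(((p2 ∨ p3) ⊃ (p2 ⊃ p2)) ⊃ p2): min(1, 1 − 1 + 0.29) = 0.29
(((p1 ∨ ¬p2) ∨ p3) ∨ (((p2 ∨ p3) ⊃ (p2 ⊃ p2)) ⊃ p2)) = max(0.8, 0.29) = 0.8
¬p3: Łukasiewicz ¬ gives 1 − 0.8 = 0.2
(p2 ∨ ¬p3) = max(0.29, 0.2) = 0.29
(p2 ⊃ (p2 ∨ ¬p3)): min(1, 1 − 0.29 + 0.29) = 1
(p1 ∧ p1) = min(0.03, 0.03) = 0.03
((p1 ∧ p1) ∨ p3) = max(0.03, 0.8) = 0.8
((p2 ⊃ (p2 ∨ ¬p3)) ⊃ ((p1 ∧ p1) ∨ p3)): min(1, 1 − 1 + 0.8) = 0.8
(p2 ∨ p3) = max(0.29, 0.8) = 0.8
(p2 ∨ (p2 ∨ p3)) = max(0.29, 0.8) = 0.8
(((p2 ⊃ (p2 ∨ ¬p3)) ⊃ ((p1 ∧ p1) ∨ p3)) ∧ (p2 ∨ (p2 ∨ p3))) = min(0.8, 0.8) = 0.8
((((p1 ∨ ¬p2) ∨ p3) ∨ (((p2 ∨ p3) ⊃ (p2 ⊃ p2)) ⊃ p2)) ⊃ (((p2 ⊃ (p2 ∨ ¬p3)) ⊃ ((p1 ∧ p1) ∨ p3)) ∧ (p2 ∨ (p2 ∨ p3)))): min(1, 1 − 0.8 + 0.8) = 1
¬((((p1 ∨ ¬p2) ∨ p3) ∨ (((p2 ∨ p3) ⊃ (p2 ⊃ p2)) ⊃ p2)) ⊃ (((p2 ⊃ (p2 ∨ ¬p3)) ⊃ ((p1 ∧ p1) ∨ p3)) ∧ (p2 ∨ (p2 ∨ p3)))): Łukasiewicz ¬ gives 1 − 1 = 0

0.00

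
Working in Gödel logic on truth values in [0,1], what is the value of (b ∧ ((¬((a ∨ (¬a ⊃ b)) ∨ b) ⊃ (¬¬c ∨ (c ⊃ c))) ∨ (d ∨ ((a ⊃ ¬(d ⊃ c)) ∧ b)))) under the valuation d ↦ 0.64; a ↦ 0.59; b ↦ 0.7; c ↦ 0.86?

¬a: Gödel ¬ of 0.59 = 0 (operand ≠ 0)
(¬a ⊃ b): 0 ≤ 0.7, so result = 1
(a ∨ (¬a ⊃ b)) = max(0.59, 1) = 1
((a ∨ (¬a ⊃ b)) ∨ b) = max(1, 0.7) = 1
¬((a ∨ (¬a ⊃ b)) ∨ b): Gödel ¬ of 1 = 0 (operand ≠ 0)
¬c: Gödel ¬ of 0.86 = 0 (operand ≠ 0)
¬¬c: Gödel ¬ of 0 = 1 (operand is 0)
(c ⊃ c): 0.86 ≤ 0.86, so result = 1
(¬¬c ∨ (c ⊃ c)) = max(1, 1) = 1
(¬((a ∨ (¬a ⊃ b)) ∨ b) ⊃ (¬¬c ∨ (c ⊃ c))): 0 ≤ 1, so result = 1
(d ⊃ c): 0.64 ≤ 0.86, so result = 1
¬(d ⊃ c): Gödel ¬ of 1 = 0 (operand ≠ 0)
(a ⊃ ¬(d ⊃ c)): 0.59 > 0, so result = 0
((a ⊃ ¬(d ⊃ c)) ∧ b) = min(0, 0.7) = 0
(d ∨ ((a ⊃ ¬(d ⊃ c)) ∧ b)) = max(0.64, 0) = 0.64
((¬((a ∨ (¬a ⊃ b)) ∨ b) ⊃ (¬¬c ∨ (c ⊃ c))) ∨ (d ∨ ((a ⊃ ¬(d ⊃ c)) ∧ b))) = max(1, 0.64) = 1
(b ∧ ((¬((a ∨ (¬a ⊃ b)) ∨ b) ⊃ (¬¬c ∨ (c ⊃ c))) ∨ (d ∨ ((a ⊃ ¬(d ⊃ c)) ∧ b)))) = min(0.7, 1) = 0.7

0.70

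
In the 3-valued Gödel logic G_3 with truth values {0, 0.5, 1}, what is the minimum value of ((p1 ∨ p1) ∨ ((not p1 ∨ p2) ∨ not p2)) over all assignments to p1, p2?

The minimum is attained at p1 = 0.5, p2 = 0.5:
  (p1 ∨ p1) = max(0.5, 0.5) = 0.5
  not p1: Gödel ¬ of 0.5 = 0 (operand ≠ 0)
  (not p1 ∨ p2) = max(0, 0.5) = 0.5
  not p2: Gödel ¬ of 0.5 = 0 (operand ≠ 0)
  ((not p1 ∨ p2) ∨ not p2) = max(0.5, 0) = 0.5
  ((p1 ∨ p1) ∨ ((not p1 ∨ p2) ∨ not p2)) = max(0.5, 0.5) = 0.5
Checking all 9 assignments confirms none give a value below 0.50.

0.50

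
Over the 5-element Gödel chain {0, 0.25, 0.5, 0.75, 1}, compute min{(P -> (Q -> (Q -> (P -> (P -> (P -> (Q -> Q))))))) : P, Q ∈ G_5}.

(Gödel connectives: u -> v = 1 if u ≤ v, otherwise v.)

Every assignment gives 1. For instance at P = 0, Q = 0:
  (Q -> Q): 0 ≤ 0, so result = 1
  (P -> (Q -> Q)): 0 ≤ 1, so result = 1
  (P -> (P -> (Q -> Q))): 0 ≤ 1, so result = 1
  (P -> (P -> (P -> (Q -> Q)))): 0 ≤ 1, so result = 1
  (Q -> (P -> (P -> (P -> (Q -> Q))))): 0 ≤ 1, so result = 1
  (Q -> (Q -> (P -> (P -> (P -> (Q -> Q)))))): 0 ≤ 1, so result = 1
  (P -> (Q -> (Q -> (P -> (P -> (P -> (Q -> Q))))))): 0 ≤ 1, so result = 1
All 25 assignments give value 1 — the formula is a G_5-tautology.

1.00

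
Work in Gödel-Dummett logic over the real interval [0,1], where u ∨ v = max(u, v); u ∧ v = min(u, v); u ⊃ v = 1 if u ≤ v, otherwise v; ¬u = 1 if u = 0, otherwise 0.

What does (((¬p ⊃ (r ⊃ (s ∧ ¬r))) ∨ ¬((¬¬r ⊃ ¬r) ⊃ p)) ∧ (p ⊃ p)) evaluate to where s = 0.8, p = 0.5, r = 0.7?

1.00

¬p: Gödel ¬ of 0.5 = 0 (operand ≠ 0)
¬r: Gödel ¬ of 0.7 = 0 (operand ≠ 0)
(s ∧ ¬r) = min(0.8, 0) = 0
(r ⊃ (s ∧ ¬r)): 0.7 > 0, so result = 0
(¬p ⊃ (r ⊃ (s ∧ ¬r))): 0 ≤ 0, so result = 1
¬r: Gödel ¬ of 0.7 = 0 (operand ≠ 0)
¬¬r: Gödel ¬ of 0 = 1 (operand is 0)
¬r: Gödel ¬ of 0.7 = 0 (operand ≠ 0)
(¬¬r ⊃ ¬r): 1 > 0, so result = 0
((¬¬r ⊃ ¬r) ⊃ p): 0 ≤ 0.5, so result = 1
¬((¬¬r ⊃ ¬r) ⊃ p): Gödel ¬ of 1 = 0 (operand ≠ 0)
((¬p ⊃ (r ⊃ (s ∧ ¬r))) ∨ ¬((¬¬r ⊃ ¬r) ⊃ p)) = max(1, 0) = 1
(p ⊃ p): 0.5 ≤ 0.5, so result = 1
(((¬p ⊃ (r ⊃ (s ∧ ¬r))) ∨ ¬((¬¬r ⊃ ¬r) ⊃ p)) ∧ (p ⊃ p)) = min(1, 1) = 1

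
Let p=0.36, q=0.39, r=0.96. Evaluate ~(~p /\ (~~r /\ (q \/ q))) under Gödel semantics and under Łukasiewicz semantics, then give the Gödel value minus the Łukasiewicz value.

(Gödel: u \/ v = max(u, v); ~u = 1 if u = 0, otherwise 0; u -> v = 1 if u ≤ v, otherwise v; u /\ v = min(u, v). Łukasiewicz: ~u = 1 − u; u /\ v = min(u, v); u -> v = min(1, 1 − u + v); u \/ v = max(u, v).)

0.39

Gödel evaluation:
  ~p: Gödel ¬ of 0.36 = 0 (operand ≠ 0)
  ~r: Gödel ¬ of 0.96 = 0 (operand ≠ 0)
  ~~r: Gödel ¬ of 0 = 1 (operand is 0)
  (q \/ q) = max(0.39, 0.39) = 0.39
  (~~r /\ (q \/ q)) = min(1, 0.39) = 0.39
  (~p /\ (~~r /\ (q \/ q))) = min(0, 0.39) = 0
  ~(~p /\ (~~r /\ (q \/ q))): Gödel ¬ of 0 = 1 (operand is 0)
  Gödel value = 1
Łukasiewicz evaluation:
  ~p: Łukasiewicz ¬ gives 1 − 0.36 = 0.64
  ~r: Łukasiewicz ¬ gives 1 − 0.96 = 0.04
  ~~r: Łukasiewicz ¬ gives 1 − 0.04 = 0.96
  (q \/ q) = max(0.39, 0.39) = 0.39
  (~~r /\ (q \/ q)) = min(0.96, 0.39) = 0.39
  (~p /\ (~~r /\ (q \/ q))) = min(0.64, 0.39) = 0.39
  ~(~p /\ (~~r /\ (q \/ q))): Łukasiewicz ¬ gives 1 − 0.39 = 0.61
  Łukasiewicz value = 0.61
Difference: 1 − 0.61 = 0.39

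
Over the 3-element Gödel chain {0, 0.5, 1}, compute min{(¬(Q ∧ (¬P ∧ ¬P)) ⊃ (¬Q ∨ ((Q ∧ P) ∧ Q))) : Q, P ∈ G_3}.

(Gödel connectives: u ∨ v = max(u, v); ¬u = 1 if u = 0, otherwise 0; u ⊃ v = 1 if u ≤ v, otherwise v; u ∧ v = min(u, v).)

0.50

The minimum is attained at Q = 0.5, P = 0.5:
  ¬P: Gödel ¬ of 0.5 = 0 (operand ≠ 0)
  ¬P: Gödel ¬ of 0.5 = 0 (operand ≠ 0)
  (¬P ∧ ¬P) = min(0, 0) = 0
  (Q ∧ (¬P ∧ ¬P)) = min(0.5, 0) = 0
  ¬(Q ∧ (¬P ∧ ¬P)): Gödel ¬ of 0 = 1 (operand is 0)
  ¬Q: Gödel ¬ of 0.5 = 0 (operand ≠ 0)
  (Q ∧ P) = min(0.5, 0.5) = 0.5
  ((Q ∧ P) ∧ Q) = min(0.5, 0.5) = 0.5
  (¬Q ∨ ((Q ∧ P) ∧ Q)) = max(0, 0.5) = 0.5
  (¬(Q ∧ (¬P ∧ ¬P)) ⊃ (¬Q ∨ ((Q ∧ P) ∧ Q))): 1 > 0.5, so result = 0.5
Checking all 9 assignments confirms none give a value below 0.50.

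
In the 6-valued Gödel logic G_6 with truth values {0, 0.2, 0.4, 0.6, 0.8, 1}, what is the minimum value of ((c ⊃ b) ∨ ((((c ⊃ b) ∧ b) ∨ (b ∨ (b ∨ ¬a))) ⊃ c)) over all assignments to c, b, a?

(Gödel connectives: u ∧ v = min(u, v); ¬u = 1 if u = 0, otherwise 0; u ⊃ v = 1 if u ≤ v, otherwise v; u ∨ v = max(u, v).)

0.20

The minimum is attained at c = 0.2, b = 0, a = 0:
  (c ⊃ b): 0.2 > 0, so result = 0
  (c ⊃ b): 0.2 > 0, so result = 0
  ((c ⊃ b) ∧ b) = min(0, 0) = 0
  ¬a: Gödel ¬ of 0 = 1 (operand is 0)
  (b ∨ ¬a) = max(0, 1) = 1
  (b ∨ (b ∨ ¬a)) = max(0, 1) = 1
  (((c ⊃ b) ∧ b) ∨ (b ∨ (b ∨ ¬a))) = max(0, 1) = 1
  ((((c ⊃ b) ∧ b) ∨ (b ∨ (b ∨ ¬a))) ⊃ c): 1 > 0.2, so result = 0.2
  ((c ⊃ b) ∨ ((((c ⊃ b) ∧ b) ∨ (b ∨ (b ∨ ¬a))) ⊃ c)) = max(0, 0.2) = 0.2
Checking all 216 assignments confirms none give a value below 0.20.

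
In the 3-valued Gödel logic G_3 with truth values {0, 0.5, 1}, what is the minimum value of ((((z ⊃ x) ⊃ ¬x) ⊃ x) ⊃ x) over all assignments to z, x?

The minimum is attained at z = 0, x = 0.5:
  (z ⊃ x): 0 ≤ 0.5, so result = 1
  ¬x: Gödel ¬ of 0.5 = 0 (operand ≠ 0)
  ((z ⊃ x) ⊃ ¬x): 1 > 0, so result = 0
  (((z ⊃ x) ⊃ ¬x) ⊃ x): 0 ≤ 0.5, so result = 1
  ((((z ⊃ x) ⊃ ¬x) ⊃ x) ⊃ x): 1 > 0.5, so result = 0.5
Checking all 9 assignments confirms none give a value below 0.50.

0.50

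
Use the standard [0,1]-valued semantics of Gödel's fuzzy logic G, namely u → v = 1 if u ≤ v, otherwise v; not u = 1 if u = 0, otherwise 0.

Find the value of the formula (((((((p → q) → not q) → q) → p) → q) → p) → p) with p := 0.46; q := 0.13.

(p → q): 0.46 > 0.13, so result = 0.13
not q: Gödel ¬ of 0.13 = 0 (operand ≠ 0)
((p → q) → not q): 0.13 > 0, so result = 0
(((p → q) → not q) → q): 0 ≤ 0.13, so result = 1
((((p → q) → not q) → q) → p): 1 > 0.46, so result = 0.46
(((((p → q) → not q) → q) → p) → q): 0.46 > 0.13, so result = 0.13
((((((p → q) → not q) → q) → p) → q) → p): 0.13 ≤ 0.46, so result = 1
(((((((p → q) → not q) → q) → p) → q) → p) → p): 1 > 0.46, so result = 0.46

0.46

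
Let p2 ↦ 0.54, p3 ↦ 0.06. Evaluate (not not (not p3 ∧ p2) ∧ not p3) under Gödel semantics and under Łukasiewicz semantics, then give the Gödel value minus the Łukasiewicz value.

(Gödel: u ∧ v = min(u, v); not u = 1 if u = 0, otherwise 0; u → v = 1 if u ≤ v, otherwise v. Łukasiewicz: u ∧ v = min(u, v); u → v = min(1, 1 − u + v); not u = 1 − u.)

-0.54

Gödel evaluation:
  not p3: Gödel ¬ of 0.06 = 0 (operand ≠ 0)
  (not p3 ∧ p2) = min(0, 0.54) = 0
  not (not p3 ∧ p2): Gödel ¬ of 0 = 1 (operand is 0)
  not not (not p3 ∧ p2): Gödel ¬ of 1 = 0 (operand ≠ 0)
  not p3: Gödel ¬ of 0.06 = 0 (operand ≠ 0)
  (not not (not p3 ∧ p2) ∧ not p3) = min(0, 0) = 0
  Gödel value = 0
Łukasiewicz evaluation:
  not p3: Łukasiewicz ¬ gives 1 − 0.06 = 0.94
  (not p3 ∧ p2) = min(0.94, 0.54) = 0.54
  not (not p3 ∧ p2): Łukasiewicz ¬ gives 1 − 0.54 = 0.46
  not not (not p3 ∧ p2): Łukasiewicz ¬ gives 1 − 0.46 = 0.54
  not p3: Łukasiewicz ¬ gives 1 − 0.06 = 0.94
  (not not (not p3 ∧ p2) ∧ not p3) = min(0.54, 0.94) = 0.54
  Łukasiewicz value = 0.54
Difference: 0 − 0.54 = -0.54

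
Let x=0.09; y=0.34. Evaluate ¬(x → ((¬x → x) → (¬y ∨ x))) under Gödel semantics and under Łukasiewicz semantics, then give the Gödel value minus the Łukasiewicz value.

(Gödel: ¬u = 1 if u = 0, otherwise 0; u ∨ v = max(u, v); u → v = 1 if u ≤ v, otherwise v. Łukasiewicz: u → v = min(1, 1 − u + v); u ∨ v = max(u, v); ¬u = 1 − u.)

0.00

Gödel evaluation:
  ¬x: Gödel ¬ of 0.09 = 0 (operand ≠ 0)
  (¬x → x): 0 ≤ 0.09, so result = 1
  ¬y: Gödel ¬ of 0.34 = 0 (operand ≠ 0)
  (¬y ∨ x) = max(0, 0.09) = 0.09
  ((¬x → x) → (¬y ∨ x)): 1 > 0.09, so result = 0.09
  (x → ((¬x → x) → (¬y ∨ x))): 0.09 ≤ 0.09, so result = 1
  ¬(x → ((¬x → x) → (¬y ∨ x))): Gödel ¬ of 1 = 0 (operand ≠ 0)
  Gödel value = 0
Łukasiewicz evaluation:
  ¬x: Łukasiewicz ¬ gives 1 − 0.09 = 0.91
  (¬x → x): min(1, 1 − 0.91 + 0.09) = 0.18
  ¬y: Łukasiewicz ¬ gives 1 − 0.34 = 0.66
  (¬y ∨ x) = max(0.66, 0.09) = 0.66
  ((¬x → x) → (¬y ∨ x)): min(1, 1 − 0.18 + 0.66) = 1
  (x → ((¬x → x) → (¬y ∨ x))): min(1, 1 − 0.09 + 1) = 1
  ¬(x → ((¬x → x) → (¬y ∨ x))): Łukasiewicz ¬ gives 1 − 1 = 0
  Łukasiewicz value = 0
Difference: 0 − 0 = 0.00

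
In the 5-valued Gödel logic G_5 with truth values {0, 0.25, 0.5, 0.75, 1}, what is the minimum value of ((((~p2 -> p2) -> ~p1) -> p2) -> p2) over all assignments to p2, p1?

The minimum is attained at p2 = 0.25, p1 = 0.25:
  ~p2: Gödel ¬ of 0.25 = 0 (operand ≠ 0)
  (~p2 -> p2): 0 ≤ 0.25, so result = 1
  ~p1: Gödel ¬ of 0.25 = 0 (operand ≠ 0)
  ((~p2 -> p2) -> ~p1): 1 > 0, so result = 0
  (((~p2 -> p2) -> ~p1) -> p2): 0 ≤ 0.25, so result = 1
  ((((~p2 -> p2) -> ~p1) -> p2) -> p2): 1 > 0.25, so result = 0.25
Checking all 25 assignments confirms none give a value below 0.25.

0.25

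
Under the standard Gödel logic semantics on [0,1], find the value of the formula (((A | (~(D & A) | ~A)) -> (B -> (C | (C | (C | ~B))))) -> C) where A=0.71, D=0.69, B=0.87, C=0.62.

(D & A) = min(0.69, 0.71) = 0.69
~(D & A): Gödel ¬ of 0.69 = 0 (operand ≠ 0)
~A: Gödel ¬ of 0.71 = 0 (operand ≠ 0)
(~(D & A) | ~A) = max(0, 0) = 0
(A | (~(D & A) | ~A)) = max(0.71, 0) = 0.71
~B: Gödel ¬ of 0.87 = 0 (operand ≠ 0)
(C | ~B) = max(0.62, 0) = 0.62
(C | (C | ~B)) = max(0.62, 0.62) = 0.62
(C | (C | (C | ~B))) = max(0.62, 0.62) = 0.62
(B -> (C | (C | (C | ~B)))): 0.87 > 0.62, so result = 0.62
((A | (~(D & A) | ~A)) -> (B -> (C | (C | (C | ~B))))): 0.71 > 0.62, so result = 0.62
(((A | (~(D & A) | ~A)) -> (B -> (C | (C | (C | ~B))))) -> C): 0.62 ≤ 0.62, so result = 1

1.00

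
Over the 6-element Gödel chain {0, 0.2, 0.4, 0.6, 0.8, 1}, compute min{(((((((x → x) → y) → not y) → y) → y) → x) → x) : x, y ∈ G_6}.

The minimum is attained at x = 0.2, y = 0.2:
  (x → x): 0.2 ≤ 0.2, so result = 1
  ((x → x) → y): 1 > 0.2, so result = 0.2
  not y: Gödel ¬ of 0.2 = 0 (operand ≠ 0)
  (((x → x) → y) → not y): 0.2 > 0, so result = 0
  ((((x → x) → y) → not y) → y): 0 ≤ 0.2, so result = 1
  (((((x → x) → y) → not y) → y) → y): 1 > 0.2, so result = 0.2
  ((((((x → x) → y) → not y) → y) → y) → x): 0.2 ≤ 0.2, so result = 1
  (((((((x → x) → y) → not y) → y) → y) → x) → x): 1 > 0.2, so result = 0.2
Checking all 36 assignments confirms none give a value below 0.20.

0.20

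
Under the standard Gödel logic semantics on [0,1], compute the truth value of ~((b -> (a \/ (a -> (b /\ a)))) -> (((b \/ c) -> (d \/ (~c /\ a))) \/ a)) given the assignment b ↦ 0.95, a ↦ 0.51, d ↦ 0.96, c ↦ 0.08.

0.00

(b /\ a) = min(0.95, 0.51) = 0.51
(a -> (b /\ a)): 0.51 ≤ 0.51, so result = 1
(a \/ (a -> (b /\ a))) = max(0.51, 1) = 1
(b -> (a \/ (a -> (b /\ a)))): 0.95 ≤ 1, so result = 1
(b \/ c) = max(0.95, 0.08) = 0.95
~c: Gödel ¬ of 0.08 = 0 (operand ≠ 0)
(~c /\ a) = min(0, 0.51) = 0
(d \/ (~c /\ a)) = max(0.96, 0) = 0.96
((b \/ c) -> (d \/ (~c /\ a))): 0.95 ≤ 0.96, so result = 1
(((b \/ c) -> (d \/ (~c /\ a))) \/ a) = max(1, 0.51) = 1
((b -> (a \/ (a -> (b /\ a)))) -> (((b \/ c) -> (d \/ (~c /\ a))) \/ a)): 1 ≤ 1, so result = 1
~((b -> (a \/ (a -> (b /\ a)))) -> (((b \/ c) -> (d \/ (~c /\ a))) \/ a)): Gödel ¬ of 1 = 0 (operand ≠ 0)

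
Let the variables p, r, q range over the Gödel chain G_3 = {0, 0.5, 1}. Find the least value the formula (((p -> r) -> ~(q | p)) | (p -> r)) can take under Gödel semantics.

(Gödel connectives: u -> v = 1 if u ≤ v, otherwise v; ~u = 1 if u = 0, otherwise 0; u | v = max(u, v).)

0.50

The minimum is attained at p = 1, r = 0.5, q = 0:
  (p -> r): 1 > 0.5, so result = 0.5
  (q | p) = max(0, 1) = 1
  ~(q | p): Gödel ¬ of 1 = 0 (operand ≠ 0)
  ((p -> r) -> ~(q | p)): 0.5 > 0, so result = 0
  (p -> r): 1 > 0.5, so result = 0.5
  (((p -> r) -> ~(q | p)) | (p -> r)) = max(0, 0.5) = 0.5
Checking all 27 assignments confirms none give a value below 0.50.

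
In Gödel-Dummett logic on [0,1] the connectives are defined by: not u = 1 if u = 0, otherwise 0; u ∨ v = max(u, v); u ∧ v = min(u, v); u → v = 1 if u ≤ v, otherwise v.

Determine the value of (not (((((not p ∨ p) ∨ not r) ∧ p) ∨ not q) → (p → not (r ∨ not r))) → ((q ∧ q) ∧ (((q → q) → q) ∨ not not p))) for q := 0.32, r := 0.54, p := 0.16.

not p: Gödel ¬ of 0.16 = 0 (operand ≠ 0)
(not p ∨ p) = max(0, 0.16) = 0.16
not r: Gödel ¬ of 0.54 = 0 (operand ≠ 0)
((not p ∨ p) ∨ not r) = max(0.16, 0) = 0.16
(((not p ∨ p) ∨ not r) ∧ p) = min(0.16, 0.16) = 0.16
not q: Gödel ¬ of 0.32 = 0 (operand ≠ 0)
((((not p ∨ p) ∨ not r) ∧ p) ∨ not q) = max(0.16, 0) = 0.16
not r: Gödel ¬ of 0.54 = 0 (operand ≠ 0)
(r ∨ not r) = max(0.54, 0) = 0.54
not (r ∨ not r): Gödel ¬ of 0.54 = 0 (operand ≠ 0)
(p → not (r ∨ not r)): 0.16 > 0, so result = 0
(((((not p ∨ p) ∨ not r) ∧ p) ∨ not q) → (p → not (r ∨ not r))): 0.16 > 0, so result = 0
not (((((not p ∨ p) ∨ not r) ∧ p) ∨ not q) → (p → not (r ∨ not r))): Gödel ¬ of 0 = 1 (operand is 0)
(q ∧ q) = min(0.32, 0.32) = 0.32
(q → q): 0.32 ≤ 0.32, so result = 1
((q → q) → q): 1 > 0.32, so result = 0.32
not p: Gödel ¬ of 0.16 = 0 (operand ≠ 0)
not not p: Gödel ¬ of 0 = 1 (operand is 0)
(((q → q) → q) ∨ not not p) = max(0.32, 1) = 1
((q ∧ q) ∧ (((q → q) → q) ∨ not not p)) = min(0.32, 1) = 0.32
(not (((((not p ∨ p) ∨ not r) ∧ p) ∨ not q) → (p → not (r ∨ not r))) → ((q ∧ q) ∧ (((q → q) → q) ∨ not not p))): 1 > 0.32, so result = 0.32

0.32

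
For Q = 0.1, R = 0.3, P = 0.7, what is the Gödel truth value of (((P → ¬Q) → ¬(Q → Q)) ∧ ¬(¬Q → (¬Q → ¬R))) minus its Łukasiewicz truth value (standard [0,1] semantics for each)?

Gödel evaluation:
  ¬Q: Gödel ¬ of 0.1 = 0 (operand ≠ 0)
  (P → ¬Q): 0.7 > 0, so result = 0
  (Q → Q): 0.1 ≤ 0.1, so result = 1
  ¬(Q → Q): Gödel ¬ of 1 = 0 (operand ≠ 0)
  ((P → ¬Q) → ¬(Q → Q)): 0 ≤ 0, so result = 1
  ¬Q: Gödel ¬ of 0.1 = 0 (operand ≠ 0)
  ¬Q: Gödel ¬ of 0.1 = 0 (operand ≠ 0)
  ¬R: Gödel ¬ of 0.3 = 0 (operand ≠ 0)
  (¬Q → ¬R): 0 ≤ 0, so result = 1
  (¬Q → (¬Q → ¬R)): 0 ≤ 1, so result = 1
  ¬(¬Q → (¬Q → ¬R)): Gödel ¬ of 1 = 0 (operand ≠ 0)
  (((P → ¬Q) → ¬(Q → Q)) ∧ ¬(¬Q → (¬Q → ¬R))) = min(1, 0) = 0
  Gödel value = 0
Łukasiewicz evaluation:
  ¬Q: Łukasiewicz ¬ gives 1 − 0.1 = 0.9
  (P → ¬Q): min(1, 1 − 0.7 + 0.9) = 1
  (Q → Q): min(1, 1 − 0.1 + 0.1) = 1
  ¬(Q → Q): Łukasiewicz ¬ gives 1 − 1 = 0
  ((P → ¬Q) → ¬(Q → Q)): min(1, 1 − 1 + 0) = 0
  ¬Q: Łukasiewicz ¬ gives 1 − 0.1 = 0.9
  ¬Q: Łukasiewicz ¬ gives 1 − 0.1 = 0.9
  ¬R: Łukasiewicz ¬ gives 1 − 0.3 = 0.7
  (¬Q → ¬R): min(1, 1 − 0.9 + 0.7) = 0.8
  (¬Q → (¬Q → ¬R)): min(1, 1 − 0.9 + 0.8) = 0.9
  ¬(¬Q → (¬Q → ¬R)): Łukasiewicz ¬ gives 1 − 0.9 = 0.1
  (((P → ¬Q) → ¬(Q → Q)) ∧ ¬(¬Q → (¬Q → ¬R))) = min(0, 0.1) = 0
  Łukasiewicz value = 0
Difference: 0 − 0 = 0.00

0.00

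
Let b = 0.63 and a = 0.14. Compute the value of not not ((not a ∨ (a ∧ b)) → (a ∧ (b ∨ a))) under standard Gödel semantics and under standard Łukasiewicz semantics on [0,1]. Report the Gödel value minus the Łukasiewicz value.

0.72

Gödel evaluation:
  not a: Gödel ¬ of 0.14 = 0 (operand ≠ 0)
  (a ∧ b) = min(0.14, 0.63) = 0.14
  (not a ∨ (a ∧ b)) = max(0, 0.14) = 0.14
  (b ∨ a) = max(0.63, 0.14) = 0.63
  (a ∧ (b ∨ a)) = min(0.14, 0.63) = 0.14
  ((not a ∨ (a ∧ b)) → (a ∧ (b ∨ a))): 0.14 ≤ 0.14, so result = 1
  not ((not a ∨ (a ∧ b)) → (a ∧ (b ∨ a))): Gödel ¬ of 1 = 0 (operand ≠ 0)
  not not ((not a ∨ (a ∧ b)) → (a ∧ (b ∨ a))): Gödel ¬ of 0 = 1 (operand is 0)
  Gödel value = 1
Łukasiewicz evaluation:
  not a: Łukasiewicz ¬ gives 1 − 0.14 = 0.86
  (a ∧ b) = min(0.14, 0.63) = 0.14
  (not a ∨ (a ∧ b)) = max(0.86, 0.14) = 0.86
  (b ∨ a) = max(0.63, 0.14) = 0.63
  (a ∧ (b ∨ a)) = min(0.14, 0.63) = 0.14
  ((not a ∨ (a ∧ b)) → (a ∧ (b ∨ a))): min(1, 1 − 0.86 + 0.14) = 0.28
  not ((not a ∨ (a ∧ b)) → (a ∧ (b ∨ a))): Łukasiewicz ¬ gives 1 − 0.28 = 0.72
  not not ((not a ∨ (a ∧ b)) → (a ∧ (b ∨ a))): Łukasiewicz ¬ gives 1 − 0.72 = 0.28
  Łukasiewicz value = 0.28
Difference: 1 − 0.28 = 0.72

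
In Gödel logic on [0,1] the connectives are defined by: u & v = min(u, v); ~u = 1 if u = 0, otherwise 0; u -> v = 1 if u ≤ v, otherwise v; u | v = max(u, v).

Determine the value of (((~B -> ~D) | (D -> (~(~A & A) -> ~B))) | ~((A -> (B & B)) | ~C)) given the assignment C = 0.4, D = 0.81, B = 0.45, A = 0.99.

~B: Gödel ¬ of 0.45 = 0 (operand ≠ 0)
~D: Gödel ¬ of 0.81 = 0 (operand ≠ 0)
(~B -> ~D): 0 ≤ 0, so result = 1
~A: Gödel ¬ of 0.99 = 0 (operand ≠ 0)
(~A & A) = min(0, 0.99) = 0
~(~A & A): Gödel ¬ of 0 = 1 (operand is 0)
~B: Gödel ¬ of 0.45 = 0 (operand ≠ 0)
(~(~A & A) -> ~B): 1 > 0, so result = 0
(D -> (~(~A & A) -> ~B)): 0.81 > 0, so result = 0
((~B -> ~D) | (D -> (~(~A & A) -> ~B))) = max(1, 0) = 1
(B & B) = min(0.45, 0.45) = 0.45
(A -> (B & B)): 0.99 > 0.45, so result = 0.45
~C: Gödel ¬ of 0.4 = 0 (operand ≠ 0)
((A -> (B & B)) | ~C) = max(0.45, 0) = 0.45
~((A -> (B & B)) | ~C): Gödel ¬ of 0.45 = 0 (operand ≠ 0)
(((~B -> ~D) | (D -> (~(~A & A) -> ~B))) | ~((A -> (B & B)) | ~C)) = max(1, 0) = 1

1.00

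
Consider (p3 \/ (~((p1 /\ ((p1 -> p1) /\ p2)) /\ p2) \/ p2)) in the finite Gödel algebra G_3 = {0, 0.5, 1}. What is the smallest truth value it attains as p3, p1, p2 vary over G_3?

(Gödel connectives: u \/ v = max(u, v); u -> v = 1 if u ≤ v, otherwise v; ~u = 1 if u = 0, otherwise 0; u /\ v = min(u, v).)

The minimum is attained at p3 = 0, p1 = 0.5, p2 = 0.5:
  (p1 -> p1): 0.5 ≤ 0.5, so result = 1
  ((p1 -> p1) /\ p2) = min(1, 0.5) = 0.5
  (p1 /\ ((p1 -> p1) /\ p2)) = min(0.5, 0.5) = 0.5
  ((p1 /\ ((p1 -> p1) /\ p2)) /\ p2) = min(0.5, 0.5) = 0.5
  ~((p1 /\ ((p1 -> p1) /\ p2)) /\ p2): Gödel ¬ of 0.5 = 0 (operand ≠ 0)
  (~((p1 /\ ((p1 -> p1) /\ p2)) /\ p2) \/ p2) = max(0, 0.5) = 0.5
  (p3 \/ (~((p1 /\ ((p1 -> p1) /\ p2)) /\ p2) \/ p2)) = max(0, 0.5) = 0.5
Checking all 27 assignments confirms none give a value below 0.50.

0.50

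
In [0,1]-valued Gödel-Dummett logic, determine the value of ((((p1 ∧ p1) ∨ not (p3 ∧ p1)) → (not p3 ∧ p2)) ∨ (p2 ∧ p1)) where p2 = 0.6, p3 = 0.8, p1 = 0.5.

0.50

(p1 ∧ p1) = min(0.5, 0.5) = 0.5
(p3 ∧ p1) = min(0.8, 0.5) = 0.5
not (p3 ∧ p1): Gödel ¬ of 0.5 = 0 (operand ≠ 0)
((p1 ∧ p1) ∨ not (p3 ∧ p1)) = max(0.5, 0) = 0.5
not p3: Gödel ¬ of 0.8 = 0 (operand ≠ 0)
(not p3 ∧ p2) = min(0, 0.6) = 0
(((p1 ∧ p1) ∨ not (p3 ∧ p1)) → (not p3 ∧ p2)): 0.5 > 0, so result = 0
(p2 ∧ p1) = min(0.6, 0.5) = 0.5
((((p1 ∧ p1) ∨ not (p3 ∧ p1)) → (not p3 ∧ p2)) ∨ (p2 ∧ p1)) = max(0, 0.5) = 0.5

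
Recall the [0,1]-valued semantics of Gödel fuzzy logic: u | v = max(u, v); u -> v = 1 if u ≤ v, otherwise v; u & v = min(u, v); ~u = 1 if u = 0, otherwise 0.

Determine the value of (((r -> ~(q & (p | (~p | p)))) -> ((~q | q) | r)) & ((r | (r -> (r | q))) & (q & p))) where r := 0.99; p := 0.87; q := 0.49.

0.49

~p: Gödel ¬ of 0.87 = 0 (operand ≠ 0)
(~p | p) = max(0, 0.87) = 0.87
(p | (~p | p)) = max(0.87, 0.87) = 0.87
(q & (p | (~p | p))) = min(0.49, 0.87) = 0.49
~(q & (p | (~p | p))): Gödel ¬ of 0.49 = 0 (operand ≠ 0)
(r -> ~(q & (p | (~p | p)))): 0.99 > 0, so result = 0
~q: Gödel ¬ of 0.49 = 0 (operand ≠ 0)
(~q | q) = max(0, 0.49) = 0.49
((~q | q) | r) = max(0.49, 0.99) = 0.99
((r -> ~(q & (p | (~p | p)))) -> ((~q | q) | r)): 0 ≤ 0.99, so result = 1
(r | q) = max(0.99, 0.49) = 0.99
(r -> (r | q)): 0.99 ≤ 0.99, so result = 1
(r | (r -> (r | q))) = max(0.99, 1) = 1
(q & p) = min(0.49, 0.87) = 0.49
((r | (r -> (r | q))) & (q & p)) = min(1, 0.49) = 0.49
(((r -> ~(q & (p | (~p | p)))) -> ((~q | q) | r)) & ((r | (r -> (r | q))) & (q & p))) = min(1, 0.49) = 0.49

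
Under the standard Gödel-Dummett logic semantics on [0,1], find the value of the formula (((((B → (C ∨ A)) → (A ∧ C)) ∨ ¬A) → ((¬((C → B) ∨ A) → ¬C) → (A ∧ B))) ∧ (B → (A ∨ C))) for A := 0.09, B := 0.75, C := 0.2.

0.20

(C ∨ A) = max(0.2, 0.09) = 0.2
(B → (C ∨ A)): 0.75 > 0.2, so result = 0.2
(A ∧ C) = min(0.09, 0.2) = 0.09
((B → (C ∨ A)) → (A ∧ C)): 0.2 > 0.09, so result = 0.09
¬A: Gödel ¬ of 0.09 = 0 (operand ≠ 0)
(((B → (C ∨ A)) → (A ∧ C)) ∨ ¬A) = max(0.09, 0) = 0.09
(C → B): 0.2 ≤ 0.75, so result = 1
((C → B) ∨ A) = max(1, 0.09) = 1
¬((C → B) ∨ A): Gödel ¬ of 1 = 0 (operand ≠ 0)
¬C: Gödel ¬ of 0.2 = 0 (operand ≠ 0)
(¬((C → B) ∨ A) → ¬C): 0 ≤ 0, so result = 1
(A ∧ B) = min(0.09, 0.75) = 0.09
((¬((C → B) ∨ A) → ¬C) → (A ∧ B)): 1 > 0.09, so result = 0.09
((((B → (C ∨ A)) → (A ∧ C)) ∨ ¬A) → ((¬((C → B) ∨ A) → ¬C) → (A ∧ B))): 0.09 ≤ 0.09, so result = 1
(A ∨ C) = max(0.09, 0.2) = 0.2
(B → (A ∨ C)): 0.75 > 0.2, so result = 0.2
(((((B → (C ∨ A)) → (A ∧ C)) ∨ ¬A) → ((¬((C → B) ∨ A) → ¬C) → (A ∧ B))) ∧ (B → (A ∨ C))) = min(1, 0.2) = 0.2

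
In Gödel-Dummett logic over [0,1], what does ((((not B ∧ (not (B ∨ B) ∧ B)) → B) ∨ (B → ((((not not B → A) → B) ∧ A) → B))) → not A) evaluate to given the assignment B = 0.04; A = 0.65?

not B: Gödel ¬ of 0.04 = 0 (operand ≠ 0)
(B ∨ B) = max(0.04, 0.04) = 0.04
not (B ∨ B): Gödel ¬ of 0.04 = 0 (operand ≠ 0)
(not (B ∨ B) ∧ B) = min(0, 0.04) = 0
(not B ∧ (not (B ∨ B) ∧ B)) = min(0, 0) = 0
((not B ∧ (not (B ∨ B) ∧ B)) → B): 0 ≤ 0.04, so result = 1
not B: Gödel ¬ of 0.04 = 0 (operand ≠ 0)
not not B: Gödel ¬ of 0 = 1 (operand is 0)
(not not B → A): 1 > 0.65, so result = 0.65
((not not B → A) → B): 0.65 > 0.04, so result = 0.04
(((not not B → A) → B) ∧ A) = min(0.04, 0.65) = 0.04
((((not not B → A) → B) ∧ A) → B): 0.04 ≤ 0.04, so result = 1
(B → ((((not not B → A) → B) ∧ A) → B)): 0.04 ≤ 1, so result = 1
(((not B ∧ (not (B ∨ B) ∧ B)) → B) ∨ (B → ((((not not B → A) → B) ∧ A) → B))) = max(1, 1) = 1
not A: Gödel ¬ of 0.65 = 0 (operand ≠ 0)
((((not B ∧ (not (B ∨ B) ∧ B)) → B) ∨ (B → ((((not not B → A) → B) ∧ A) → B))) → not A): 1 > 0, so result = 0

0.00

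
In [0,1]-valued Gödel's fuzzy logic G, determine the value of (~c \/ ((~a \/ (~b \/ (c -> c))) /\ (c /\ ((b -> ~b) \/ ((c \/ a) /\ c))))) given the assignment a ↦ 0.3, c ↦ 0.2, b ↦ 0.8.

~c: Gödel ¬ of 0.2 = 0 (operand ≠ 0)
~a: Gödel ¬ of 0.3 = 0 (operand ≠ 0)
~b: Gödel ¬ of 0.8 = 0 (operand ≠ 0)
(c -> c): 0.2 ≤ 0.2, so result = 1
(~b \/ (c -> c)) = max(0, 1) = 1
(~a \/ (~b \/ (c -> c))) = max(0, 1) = 1
~b: Gödel ¬ of 0.8 = 0 (operand ≠ 0)
(b -> ~b): 0.8 > 0, so result = 0
(c \/ a) = max(0.2, 0.3) = 0.3
((c \/ a) /\ c) = min(0.3, 0.2) = 0.2
((b -> ~b) \/ ((c \/ a) /\ c)) = max(0, 0.2) = 0.2
(c /\ ((b -> ~b) \/ ((c \/ a) /\ c))) = min(0.2, 0.2) = 0.2
((~a \/ (~b \/ (c -> c))) /\ (c /\ ((b -> ~b) \/ ((c \/ a) /\ c)))) = min(1, 0.2) = 0.2
(~c \/ ((~a \/ (~b \/ (c -> c))) /\ (c /\ ((b -> ~b) \/ ((c \/ a) /\ c))))) = max(0, 0.2) = 0.2

0.20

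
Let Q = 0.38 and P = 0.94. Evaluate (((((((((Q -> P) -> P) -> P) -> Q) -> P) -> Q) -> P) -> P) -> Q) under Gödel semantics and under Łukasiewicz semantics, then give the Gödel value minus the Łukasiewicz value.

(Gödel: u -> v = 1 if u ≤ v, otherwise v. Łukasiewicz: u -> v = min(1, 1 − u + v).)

-0.06

Gödel evaluation:
  (Q -> P): 0.38 ≤ 0.94, so result = 1
  ((Q -> P) -> P): 1 > 0.94, so result = 0.94
  (((Q -> P) -> P) -> P): 0.94 ≤ 0.94, so result = 1
  ((((Q -> P) -> P) -> P) -> Q): 1 > 0.38, so result = 0.38
  (((((Q -> P) -> P) -> P) -> Q) -> P): 0.38 ≤ 0.94, so result = 1
  ((((((Q -> P) -> P) -> P) -> Q) -> P) -> Q): 1 > 0.38, so result = 0.38
  (((((((Q -> P) -> P) -> P) -> Q) -> P) -> Q) -> P): 0.38 ≤ 0.94, so result = 1
  ((((((((Q -> P) -> P) -> P) -> Q) -> P) -> Q) -> P) -> P): 1 > 0.94, so result = 0.94
  (((((((((Q -> P) -> P) -> P) -> Q) -> P) -> Q) -> P) -> P) -> Q): 0.94 > 0.38, so result = 0.38
  Gödel value = 0.38
Łukasiewicz evaluation:
  (Q -> P): min(1, 1 − 0.38 + 0.94) = 1
  ((Q -> P) -> P): min(1, 1 − 1 + 0.94) = 0.94
  (((Q -> P) -> P) -> P): min(1, 1 − 0.94 + 0.94) = 1
  ((((Q -> P) -> P) -> P) -> Q): min(1, 1 − 1 + 0.38) = 0.38
  (((((Q -> P) -> P) -> P) -> Q) -> P): min(1, 1 − 0.38 + 0.94) = 1
  ((((((Q -> P) -> P) -> P) -> Q) -> P) -> Q): min(1, 1 − 1 + 0.38) = 0.38
  (((((((Q -> P) -> P) -> P) -> Q) -> P) -> Q) -> P): min(1, 1 − 0.38 + 0.94) = 1
  ((((((((Q -> P) -> P) -> P) -> Q) -> P) -> Q) -> P) -> P): min(1, 1 − 1 + 0.94) = 0.94
  (((((((((Q -> P) -> P) -> P) -> Q) -> P) -> Q) -> P) -> P) -> Q): min(1, 1 − 0.94 + 0.38) = 0.44
  Łukasiewicz value = 0.44
Difference: 0.38 − 0.44 = -0.06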